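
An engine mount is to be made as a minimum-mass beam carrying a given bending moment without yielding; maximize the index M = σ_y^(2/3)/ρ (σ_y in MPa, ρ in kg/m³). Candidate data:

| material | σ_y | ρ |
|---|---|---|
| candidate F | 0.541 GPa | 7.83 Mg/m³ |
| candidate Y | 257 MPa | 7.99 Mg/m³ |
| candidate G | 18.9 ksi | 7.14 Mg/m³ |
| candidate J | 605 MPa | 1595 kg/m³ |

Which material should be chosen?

candidate J

Putting every candidate on a common basis:
  candidate F: σ_y = 541.0 MPa, ρ = 7830 kg/m³
  candidate Y: σ_y = 257.0 MPa, ρ = 7990 kg/m³
  candidate G: σ_y = 130.3 MPa, ρ = 7140 kg/m³
  candidate J: σ_y = 605.0 MPa, ρ = 1595 kg/m³
  candidate J: M = 44.8×10⁻³
  candidate F: M = 8.48×10⁻³
  candidate Y: M = 5.06×10⁻³
  candidate G: M = 3.60×10⁻³
Highest index: candidate J.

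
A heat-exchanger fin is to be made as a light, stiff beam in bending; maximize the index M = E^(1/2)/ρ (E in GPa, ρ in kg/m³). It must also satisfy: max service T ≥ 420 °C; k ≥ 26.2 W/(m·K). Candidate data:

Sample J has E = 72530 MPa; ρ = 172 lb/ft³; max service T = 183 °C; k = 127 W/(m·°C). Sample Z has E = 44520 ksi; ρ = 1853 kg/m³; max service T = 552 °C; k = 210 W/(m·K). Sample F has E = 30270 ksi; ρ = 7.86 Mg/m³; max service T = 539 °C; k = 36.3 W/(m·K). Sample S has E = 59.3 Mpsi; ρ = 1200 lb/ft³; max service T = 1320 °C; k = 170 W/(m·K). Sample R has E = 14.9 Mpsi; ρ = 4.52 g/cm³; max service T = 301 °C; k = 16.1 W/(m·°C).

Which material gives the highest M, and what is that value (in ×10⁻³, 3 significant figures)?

Screen on constraints: max service T ≥ 420 °C; k ≥ 26.2 W/(m·K). Survivors: sample Z, sample F, sample S.
In SI units:
  sample Z: E = 307.0 GPa, ρ = 1853 kg/m³
  sample F: E = 208.7 GPa, ρ = 7860 kg/m³
  sample S: E = 408.9 GPa, ρ = 19220 kg/m³
  sample Z: M = 9.46×10⁻³
  sample F: M = 1.84×10⁻³
  sample S: M = 1.05×10⁻³
The maximum is for sample Z.

sample Z, M = 9.46×10⁻³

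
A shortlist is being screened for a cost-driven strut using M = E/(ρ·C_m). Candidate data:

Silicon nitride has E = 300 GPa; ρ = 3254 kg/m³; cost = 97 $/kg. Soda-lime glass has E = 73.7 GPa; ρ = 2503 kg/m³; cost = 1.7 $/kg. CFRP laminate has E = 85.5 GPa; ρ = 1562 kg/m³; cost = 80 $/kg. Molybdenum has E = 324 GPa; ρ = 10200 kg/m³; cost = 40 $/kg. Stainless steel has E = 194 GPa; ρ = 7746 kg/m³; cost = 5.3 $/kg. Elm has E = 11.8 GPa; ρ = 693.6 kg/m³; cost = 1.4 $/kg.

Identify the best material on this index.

soda-lime glass

Evaluate M for each candidate:
  soda-lime glass: M = 17.3 MN·m per $
  elm: M = 12.2 MN·m per $
  stainless steel: M = 4.73 MN·m per $
  silicon nitride: M = 0.950 MN·m per $
  molybdenum: M = 0.794 MN·m per $
  CFRP laminate: M = 0.684 MN·m per $
Soda-lime glass ranks first.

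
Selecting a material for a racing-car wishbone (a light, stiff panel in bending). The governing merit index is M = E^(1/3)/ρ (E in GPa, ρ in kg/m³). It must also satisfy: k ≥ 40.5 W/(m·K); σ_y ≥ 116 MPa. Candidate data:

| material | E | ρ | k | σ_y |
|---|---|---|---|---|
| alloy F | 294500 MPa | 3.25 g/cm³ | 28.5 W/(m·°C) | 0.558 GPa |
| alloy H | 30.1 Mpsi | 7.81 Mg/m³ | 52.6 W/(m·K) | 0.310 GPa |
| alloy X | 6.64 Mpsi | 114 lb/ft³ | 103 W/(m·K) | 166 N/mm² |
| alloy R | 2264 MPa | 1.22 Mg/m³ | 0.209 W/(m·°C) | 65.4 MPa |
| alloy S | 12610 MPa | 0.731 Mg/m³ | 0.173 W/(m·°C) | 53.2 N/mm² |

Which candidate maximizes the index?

Screen on constraints: k ≥ 40.5 W/(m·K); σ_y ≥ 116 MPa. Survivors: alloy H, alloy X.
Normalizing units and computing the index:
  alloy H: E = 207.5 GPa, ρ = 7810 kg/m³
  alloy X: E = 45.78 GPa, ρ = 1826 kg/m³
  alloy X: M = 1.96×10⁻³
  alloy H: M = 0.758×10⁻³
Alloy X has the largest M.

alloy X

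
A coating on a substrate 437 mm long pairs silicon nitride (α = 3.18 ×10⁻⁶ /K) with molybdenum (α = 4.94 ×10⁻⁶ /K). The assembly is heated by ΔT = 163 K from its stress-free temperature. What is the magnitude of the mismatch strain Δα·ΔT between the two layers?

2.87×10⁻⁴

Δα = |3.18 − 4.94|×10⁻⁶/K = 1.76×10⁻⁶/K.
Mismatch strain = Δα·ΔT = 1.76×10⁻⁶ × 163.0 = 2.87×10⁻⁴.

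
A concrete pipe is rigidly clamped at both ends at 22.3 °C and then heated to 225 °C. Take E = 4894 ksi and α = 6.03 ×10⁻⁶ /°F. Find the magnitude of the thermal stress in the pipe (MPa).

E = 4894 ksi = 33.74 GPa.
α = 6.03×10⁻⁶/°F × 9/5 = 10.9×10⁻⁶/K.
ΔT = 202.7 K. Constrained thermal stress σ = E·α·ΔT = 33.74×10³ MPa × 10.9×10⁻⁶ × 202.7 = 74.2 MPa (compressive).

74.2 MPa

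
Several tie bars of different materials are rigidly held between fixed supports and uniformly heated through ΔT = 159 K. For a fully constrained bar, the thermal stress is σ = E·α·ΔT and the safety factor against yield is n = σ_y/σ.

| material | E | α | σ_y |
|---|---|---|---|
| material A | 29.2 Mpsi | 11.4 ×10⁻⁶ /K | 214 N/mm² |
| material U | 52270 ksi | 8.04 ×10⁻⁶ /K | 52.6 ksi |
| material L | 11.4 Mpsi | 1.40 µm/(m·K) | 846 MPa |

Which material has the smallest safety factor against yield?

material A

With everything in SI (GPa, ×10⁻⁶/K, MPa):
  material A: E = 201.3, α = 11.4, σ_y = 214.0 → σ = 365 MPa, n = 0.586
  material U: E = 360.4, α = 8.04, σ_y = 362.7 → σ = 461 MPa, n = 0.787
  material L: E = 78.60, α = 1.40, σ_y = 846.0 → σ = 17.5 MPa, n = 48.4
The minimum is material A at n = 0.586.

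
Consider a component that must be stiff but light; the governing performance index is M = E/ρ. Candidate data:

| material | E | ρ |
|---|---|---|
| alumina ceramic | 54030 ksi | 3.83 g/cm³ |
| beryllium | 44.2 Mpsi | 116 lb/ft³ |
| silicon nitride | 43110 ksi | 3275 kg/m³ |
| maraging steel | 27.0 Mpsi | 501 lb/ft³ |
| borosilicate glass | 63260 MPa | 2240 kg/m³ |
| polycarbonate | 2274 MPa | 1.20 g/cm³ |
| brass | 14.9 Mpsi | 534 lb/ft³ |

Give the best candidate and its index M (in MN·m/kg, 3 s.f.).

Normalizing units and computing the index:
  alumina ceramic: E = 372.5 GPa, ρ = 3830 kg/m³
  beryllium: E = 304.7 GPa, ρ = 1858 kg/m³
  silicon nitride: E = 297.2 GPa, ρ = 3275 kg/m³
  maraging steel: E = 186.2 GPa, ρ = 8025 kg/m³
  borosilicate glass: E = 63.26 GPa, ρ = 2240 kg/m³
  polycarbonate: E = 2.274 GPa, ρ = 1200 kg/m³
  brass: E = 102.7 GPa, ρ = 8554 kg/m³
  beryllium: M = 164 MN·m/kg
  alumina ceramic: M = 97.3 MN·m/kg
  silicon nitride: M = 90.8 MN·m/kg
  borosilicate glass: M = 28.2 MN·m/kg
  maraging steel: M = 23.2 MN·m/kg
  brass: M = 12.0 MN·m/kg
  polycarbonate: M = 1.90 MN·m/kg
Highest index: beryllium.

beryllium, M = 164 MN·m/kg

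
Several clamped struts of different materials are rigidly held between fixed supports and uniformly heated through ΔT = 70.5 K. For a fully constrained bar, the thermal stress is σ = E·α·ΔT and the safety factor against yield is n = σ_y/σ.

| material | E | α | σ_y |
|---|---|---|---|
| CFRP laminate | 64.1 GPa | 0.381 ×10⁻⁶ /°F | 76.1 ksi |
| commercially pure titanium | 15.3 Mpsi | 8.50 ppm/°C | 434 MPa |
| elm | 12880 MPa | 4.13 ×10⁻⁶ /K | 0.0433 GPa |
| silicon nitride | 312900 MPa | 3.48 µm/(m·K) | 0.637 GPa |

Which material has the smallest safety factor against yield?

commercially pure titanium

Converting E to GPa, α to ×10⁻⁶/K, σ_y to MPa, then σ and n for each:
  CFRP laminate: E = 64.10, α = 0.686, σ_y = 524.7 → σ = 3.10 MPa, n = 169
  commercially pure titanium: E = 105.5, α = 8.50, σ_y = 434.0 → σ = 63.2 MPa, n = 6.87
  elm: E = 12.88, α = 4.13, σ_y = 43.30 → σ = 3.75 MPa, n = 11.5
  silicon nitride: E = 312.9, α = 3.48, σ_y = 637.0 → σ = 76.8 MPa, n = 8.30
The minimum is commercially pure titanium at n = 6.87.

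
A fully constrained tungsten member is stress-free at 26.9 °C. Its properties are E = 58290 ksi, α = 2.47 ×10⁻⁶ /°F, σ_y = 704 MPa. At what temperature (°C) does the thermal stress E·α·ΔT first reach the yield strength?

E = 58290 ksi = 401.9 GPa.
α = 2.47×10⁻⁶/°F × 9/5 = 4.45×10⁻⁶/K.
E·α·ΔT = 704.0 MPa ⇒ ΔT = 704.0 / (401.9×10³ × 4.45×10⁻⁶) = 394.0 K.
T = 26.9 + 394.0 = 420.9 °C.

421 °C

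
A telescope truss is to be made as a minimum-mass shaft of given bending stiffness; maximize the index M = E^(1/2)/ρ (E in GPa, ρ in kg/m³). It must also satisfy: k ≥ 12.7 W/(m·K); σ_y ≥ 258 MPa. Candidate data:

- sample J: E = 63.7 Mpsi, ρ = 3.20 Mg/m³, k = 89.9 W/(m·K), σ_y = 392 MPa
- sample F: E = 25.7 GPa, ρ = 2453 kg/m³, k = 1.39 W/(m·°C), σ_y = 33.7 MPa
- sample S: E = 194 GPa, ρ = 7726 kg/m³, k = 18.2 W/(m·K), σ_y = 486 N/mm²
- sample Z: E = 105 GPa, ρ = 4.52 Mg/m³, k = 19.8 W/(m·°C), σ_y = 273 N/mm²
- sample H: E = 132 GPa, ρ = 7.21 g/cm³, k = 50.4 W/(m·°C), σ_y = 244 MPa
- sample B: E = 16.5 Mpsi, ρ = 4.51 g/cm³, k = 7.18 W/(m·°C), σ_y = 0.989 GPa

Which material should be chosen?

sample J

Screen on constraints: k ≥ 12.7 W/(m·K); σ_y ≥ 258 MPa. Survivors: sample J, sample S, sample Z.
In SI units:
  sample J: E = 439.2 GPa, ρ = 3200 kg/m³
  sample S: E = 194.0 GPa, ρ = 7726 kg/m³
  sample Z: E = 105.0 GPa, ρ = 4520 kg/m³
  sample J: M = 6.55×10⁻³
  sample Z: M = 2.27×10⁻³
  sample S: M = 1.80×10⁻³
Sample J has the largest M.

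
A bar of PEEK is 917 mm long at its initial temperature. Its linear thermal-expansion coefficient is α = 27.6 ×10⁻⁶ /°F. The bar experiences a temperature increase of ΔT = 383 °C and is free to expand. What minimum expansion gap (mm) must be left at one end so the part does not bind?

Convert α: 27.6×10⁻⁶/°F × (9/5) = 49.7×10⁻⁶/K.
ΔL = α·L₀·ΔT = 49.7×10⁻⁶ × 917 mm × 383.0 K = 17.4 mm.

17.4 mm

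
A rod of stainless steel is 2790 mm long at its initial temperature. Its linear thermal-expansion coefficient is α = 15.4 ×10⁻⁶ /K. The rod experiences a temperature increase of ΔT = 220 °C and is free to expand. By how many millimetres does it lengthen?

9.45 mm

ΔL = α·L₀·ΔT = 15.4×10⁻⁶ × 2790 mm × 220.0 K = 9.45 mm.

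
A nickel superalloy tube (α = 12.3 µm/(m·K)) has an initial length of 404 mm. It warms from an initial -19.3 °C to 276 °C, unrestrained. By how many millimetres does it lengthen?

1.47 mm

ΔT = 276 − (-19.3) = 295.3 K.
ΔL = α·L₀·ΔT = 12.3×10⁻⁶ × 404 mm × 295.3 K = 1.47 mm.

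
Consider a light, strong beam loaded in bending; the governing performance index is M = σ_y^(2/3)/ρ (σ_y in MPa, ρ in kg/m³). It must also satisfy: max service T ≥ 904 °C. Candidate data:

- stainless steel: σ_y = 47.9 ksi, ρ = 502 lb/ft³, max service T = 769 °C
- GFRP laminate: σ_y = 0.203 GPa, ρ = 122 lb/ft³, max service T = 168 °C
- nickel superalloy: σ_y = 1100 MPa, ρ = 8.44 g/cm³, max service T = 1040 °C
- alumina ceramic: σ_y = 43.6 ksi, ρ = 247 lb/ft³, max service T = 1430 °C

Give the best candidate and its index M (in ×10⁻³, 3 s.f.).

nickel superalloy, M = 12.6×10⁻³

Screen on constraints: max service T ≥ 904 °C. Survivors: nickel superalloy, alumina ceramic.
After converting to SI:
  nickel superalloy: σ_y = 1100 MPa, ρ = 8440 kg/m³
  alumina ceramic: σ_y = 300.6 MPa, ρ = 3957 kg/m³
  nickel superalloy: M = 12.6×10⁻³
  alumina ceramic: M = 11.3×10⁻³
Highest index: nickel superalloy.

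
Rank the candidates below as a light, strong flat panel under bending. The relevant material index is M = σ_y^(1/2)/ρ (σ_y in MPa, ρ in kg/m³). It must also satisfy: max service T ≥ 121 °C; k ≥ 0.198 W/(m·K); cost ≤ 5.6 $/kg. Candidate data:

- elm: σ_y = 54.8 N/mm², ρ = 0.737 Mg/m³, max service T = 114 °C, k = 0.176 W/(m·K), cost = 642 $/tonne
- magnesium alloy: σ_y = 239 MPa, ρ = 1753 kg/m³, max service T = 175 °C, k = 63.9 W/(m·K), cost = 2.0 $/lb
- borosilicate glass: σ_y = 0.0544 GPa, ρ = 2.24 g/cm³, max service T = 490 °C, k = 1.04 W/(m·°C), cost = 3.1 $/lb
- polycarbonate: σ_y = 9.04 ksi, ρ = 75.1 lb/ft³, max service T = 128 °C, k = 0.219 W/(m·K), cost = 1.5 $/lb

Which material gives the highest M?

magnesium alloy

Screen on constraints: max service T ≥ 121 °C; k ≥ 0.198 W/(m·K); cost ≤ 5.6 $/kg. Survivors: magnesium alloy, polycarbonate.
After converting to SI:
  magnesium alloy: σ_y = 239.0 MPa, ρ = 1753 kg/m³
  polycarbonate: σ_y = 62.33 MPa, ρ = 1203 kg/m³
  magnesium alloy: M = 8.82×10⁻³
  polycarbonate: M = 6.56×10⁻³
Magnesium alloy has the largest M.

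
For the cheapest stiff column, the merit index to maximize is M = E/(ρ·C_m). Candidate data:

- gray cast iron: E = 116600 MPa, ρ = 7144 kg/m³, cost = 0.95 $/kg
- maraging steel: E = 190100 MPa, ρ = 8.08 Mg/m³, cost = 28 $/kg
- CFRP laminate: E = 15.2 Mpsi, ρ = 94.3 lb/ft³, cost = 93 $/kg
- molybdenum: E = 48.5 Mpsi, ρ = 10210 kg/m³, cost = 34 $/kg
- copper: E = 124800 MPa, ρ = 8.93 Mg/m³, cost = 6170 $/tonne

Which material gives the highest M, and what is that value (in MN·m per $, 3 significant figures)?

gray cast iron, M = 17.2 MN·m per $

Convert each candidate to consistent units, then evaluate M:
  gray cast iron: E = 116.6 GPa, ρ = 7144 kg/m³, cost = 0.9500 $/kg
  maraging steel: E = 190.1 GPa, ρ = 8080 kg/m³, cost = 28.00 $/kg
  CFRP laminate: E = 104.8 GPa, ρ = 1511 kg/m³, cost = 93.00 $/kg
  molybdenum: E = 334.4 GPa, ρ = 10210 kg/m³, cost = 34.00 $/kg
  copper: E = 124.8 GPa, ρ = 8930 kg/m³, cost = 6.170 $/kg
  gray cast iron: M = 17.2 MN·m per $
  copper: M = 2.27 MN·m per $
  molybdenum: M = 0.963 MN·m per $
  maraging steel: M = 0.840 MN·m per $
  CFRP laminate: M = 0.746 MN·m per $
The maximum is for gray cast iron.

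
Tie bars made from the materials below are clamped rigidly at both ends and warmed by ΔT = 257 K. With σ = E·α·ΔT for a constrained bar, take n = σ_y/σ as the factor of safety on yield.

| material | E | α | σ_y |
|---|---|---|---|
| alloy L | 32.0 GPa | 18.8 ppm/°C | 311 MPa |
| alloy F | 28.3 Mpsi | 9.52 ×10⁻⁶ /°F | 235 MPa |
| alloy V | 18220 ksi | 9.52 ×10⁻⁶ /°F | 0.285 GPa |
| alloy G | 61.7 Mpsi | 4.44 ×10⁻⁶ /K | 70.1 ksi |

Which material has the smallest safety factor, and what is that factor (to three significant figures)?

alloy F, n = 0.273

Per material, after unit conversion:
  alloy L: E = 32.00, α = 18.8, σ_y = 311.0 → σ = 155 MPa, n = 2.01
  alloy F: E = 195.1, α = 17.1, σ_y = 235.0 → σ = 859 MPa, n = 0.273
  alloy V: E = 125.6, α = 17.1, σ_y = 285.0 → σ = 553 MPa, n = 0.515
  alloy G: E = 425.4, α = 4.44, σ_y = 483.3 → σ = 485 MPa, n = 0.996
Alloy F has the lowest safety factor, n = 0.273.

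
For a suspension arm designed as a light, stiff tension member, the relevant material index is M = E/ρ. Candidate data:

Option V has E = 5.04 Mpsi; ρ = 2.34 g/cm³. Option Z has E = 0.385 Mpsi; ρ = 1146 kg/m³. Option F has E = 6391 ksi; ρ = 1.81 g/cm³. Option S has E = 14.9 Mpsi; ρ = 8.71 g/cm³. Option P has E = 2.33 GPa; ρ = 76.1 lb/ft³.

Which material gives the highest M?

After converting to SI:
  option V: E = 34.75 GPa, ρ = 2340 kg/m³
  option Z: E = 2.654 GPa, ρ = 1146 kg/m³
  option F: E = 44.06 GPa, ρ = 1810 kg/m³
  option S: E = 102.7 GPa, ρ = 8710 kg/m³
  option P: E = 2.330 GPa, ρ = 1219 kg/m³
  option F: M = 24.3 MN·m/kg
  option V: M = 14.9 MN·m/kg
  option S: M = 11.8 MN·m/kg
  option Z: M = 2.32 MN·m/kg
  option P: M = 1.91 MN·m/kg
Option F ranks first.

option F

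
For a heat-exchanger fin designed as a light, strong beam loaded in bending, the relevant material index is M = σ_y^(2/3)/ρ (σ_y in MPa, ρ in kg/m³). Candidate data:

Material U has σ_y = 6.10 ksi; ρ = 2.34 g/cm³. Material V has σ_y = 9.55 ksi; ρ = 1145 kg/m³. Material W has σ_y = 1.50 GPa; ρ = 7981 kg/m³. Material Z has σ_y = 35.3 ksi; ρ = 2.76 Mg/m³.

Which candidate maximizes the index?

Putting every candidate on a common basis:
  material U: σ_y = 42.06 MPa, ρ = 2340 kg/m³
  material V: σ_y = 65.84 MPa, ρ = 1145 kg/m³
  material W: σ_y = 1500 MPa, ρ = 7981 kg/m³
  material Z: σ_y = 243.4 MPa, ρ = 2760 kg/m³
  material W: M = 16.4×10⁻³
  material V: M = 14.2×10⁻³
  material Z: M = 14.1×10⁻³
  material U: M = 5.17×10⁻³
The maximum is for material W.

material W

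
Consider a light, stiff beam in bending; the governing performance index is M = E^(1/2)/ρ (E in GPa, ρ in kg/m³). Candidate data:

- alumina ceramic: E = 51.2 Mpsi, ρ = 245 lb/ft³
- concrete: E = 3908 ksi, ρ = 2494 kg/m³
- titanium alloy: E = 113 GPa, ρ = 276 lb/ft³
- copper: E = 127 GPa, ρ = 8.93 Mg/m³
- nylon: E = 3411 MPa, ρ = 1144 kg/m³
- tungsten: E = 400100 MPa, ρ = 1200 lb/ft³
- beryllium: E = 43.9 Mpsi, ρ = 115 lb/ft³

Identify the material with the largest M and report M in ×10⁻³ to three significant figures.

beryllium, M = 9.44×10⁻³

In SI units:
  alumina ceramic: E = 353.0 GPa, ρ = 3925 kg/m³
  concrete: E = 26.94 GPa, ρ = 2494 kg/m³
  titanium alloy: E = 113.0 GPa, ρ = 4421 kg/m³
  copper: E = 127.0 GPa, ρ = 8930 kg/m³
  nylon: E = 3.411 GPa, ρ = 1144 kg/m³
  tungsten: E = 400.1 GPa, ρ = 19220 kg/m³
  beryllium: E = 302.7 GPa, ρ = 1842 kg/m³
  beryllium: M = 9.44×10⁻³
  alumina ceramic: M = 4.79×10⁻³
  titanium alloy: M = 2.40×10⁻³
  concrete: M = 2.08×10⁻³
  nylon: M = 1.61×10⁻³
  copper: M = 1.26×10⁻³
  tungsten: M = 1.04×10⁻³
The maximum is for beryllium.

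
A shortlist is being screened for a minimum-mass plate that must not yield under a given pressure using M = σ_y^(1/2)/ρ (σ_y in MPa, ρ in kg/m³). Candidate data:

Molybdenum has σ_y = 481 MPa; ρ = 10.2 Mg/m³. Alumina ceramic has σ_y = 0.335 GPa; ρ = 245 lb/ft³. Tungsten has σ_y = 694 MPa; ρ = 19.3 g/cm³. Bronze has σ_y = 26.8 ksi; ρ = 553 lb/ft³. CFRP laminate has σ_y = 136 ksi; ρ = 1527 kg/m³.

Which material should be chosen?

Convert each candidate to consistent units, then evaluate M:
  molybdenum: σ_y = 481.0 MPa, ρ = 10200 kg/m³
  alumina ceramic: σ_y = 335.0 MPa, ρ = 3925 kg/m³
  tungsten: σ_y = 694.0 MPa, ρ = 19300 kg/m³
  bronze: σ_y = 184.8 MPa, ρ = 8858 kg/m³
  CFRP laminate: σ_y = 937.7 MPa, ρ = 1527 kg/m³
  CFRP laminate: M = 20.1×10⁻³
  alumina ceramic: M = 4.66×10⁻³
  molybdenum: M = 2.15×10⁻³
  bronze: M = 1.53×10⁻³
  tungsten: M = 1.36×10⁻³
The maximum is for CFRP laminate.

CFRP laminate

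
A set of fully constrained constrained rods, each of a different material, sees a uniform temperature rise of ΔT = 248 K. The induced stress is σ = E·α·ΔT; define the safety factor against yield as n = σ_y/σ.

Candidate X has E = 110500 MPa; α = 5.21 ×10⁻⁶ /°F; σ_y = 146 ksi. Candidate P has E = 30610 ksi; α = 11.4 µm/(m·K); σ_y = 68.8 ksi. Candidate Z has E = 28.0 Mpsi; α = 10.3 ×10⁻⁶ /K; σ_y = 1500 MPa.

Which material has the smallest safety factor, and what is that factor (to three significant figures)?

With everything in SI (GPa, ×10⁻⁶/K, MPa):
  candidate X: E = 110.5, α = 9.38, σ_y = 1007 → σ = 257 MPa, n = 3.92
  candidate P: E = 211.0, α = 11.4, σ_y = 474.4 → σ = 597 MPa, n = 0.795
  candidate Z: E = 193.1, α = 10.3, σ_y = 1500 → σ = 493 MPa, n = 3.04
Smallest n: candidate P with n = 0.795.

candidate P, n = 0.795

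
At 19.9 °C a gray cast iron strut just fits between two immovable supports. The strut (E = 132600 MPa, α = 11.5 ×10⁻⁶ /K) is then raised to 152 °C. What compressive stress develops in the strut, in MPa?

E = 132600 MPa = 132.6 GPa.
ΔT = 132.1 K. Constrained thermal stress σ = E·α·ΔT = 132.6×10³ MPa × 11.5×10⁻⁶ × 132.1 = 201 MPa (compressive).

201 MPa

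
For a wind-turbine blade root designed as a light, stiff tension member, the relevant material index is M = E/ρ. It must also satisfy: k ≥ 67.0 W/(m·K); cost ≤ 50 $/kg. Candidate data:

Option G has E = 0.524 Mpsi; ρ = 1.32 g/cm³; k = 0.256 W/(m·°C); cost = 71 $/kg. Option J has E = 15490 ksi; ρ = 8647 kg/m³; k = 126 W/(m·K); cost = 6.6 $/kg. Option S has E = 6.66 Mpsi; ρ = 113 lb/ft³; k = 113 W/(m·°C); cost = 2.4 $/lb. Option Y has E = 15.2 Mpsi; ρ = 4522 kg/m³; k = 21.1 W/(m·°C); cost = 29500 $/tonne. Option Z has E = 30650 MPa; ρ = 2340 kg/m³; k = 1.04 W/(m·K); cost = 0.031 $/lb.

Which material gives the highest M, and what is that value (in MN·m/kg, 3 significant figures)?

Screen on constraints: k ≥ 67.0 W/(m·K); cost ≤ 50 $/kg. Survivors: option J, option S.
After converting to SI:
  option J: E = 106.8 GPa, ρ = 8647 kg/m³
  option S: E = 45.92 GPa, ρ = 1810 kg/m³
  option S: M = 25.4 MN·m/kg
  option J: M = 12.4 MN·m/kg
Option S ranks first.

option S, M = 25.4 MN·m/kg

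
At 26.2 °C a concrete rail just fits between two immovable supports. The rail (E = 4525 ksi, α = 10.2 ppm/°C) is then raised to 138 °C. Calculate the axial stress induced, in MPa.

35.6 MPa

E = 4525 ksi = 31.20 GPa.
ΔT = 111.8 K. Constrained thermal stress σ = E·α·ΔT = 31.20×10³ MPa × 10.2×10⁻⁶ × 111.8 = 35.6 MPa (compressive).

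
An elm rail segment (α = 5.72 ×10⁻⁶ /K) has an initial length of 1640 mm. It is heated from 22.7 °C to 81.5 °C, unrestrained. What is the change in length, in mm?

ΔT = 81.5 − 22.7 = 58.80 K.
ΔL = α·L₀·ΔT = 5.72×10⁻⁶ × 1640 mm × 58.80 K = 0.552 mm.

0.552 mm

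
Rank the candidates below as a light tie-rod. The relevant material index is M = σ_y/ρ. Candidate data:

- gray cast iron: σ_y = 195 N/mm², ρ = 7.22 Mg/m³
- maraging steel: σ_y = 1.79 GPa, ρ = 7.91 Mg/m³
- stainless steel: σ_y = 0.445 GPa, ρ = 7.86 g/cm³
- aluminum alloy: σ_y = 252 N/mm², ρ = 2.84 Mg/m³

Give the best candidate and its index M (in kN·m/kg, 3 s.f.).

maraging steel, M = 226 kN·m/kg

In SI units:
  gray cast iron: σ_y = 195.0 MPa, ρ = 7220 kg/m³
  maraging steel: σ_y = 1790 MPa, ρ = 7910 kg/m³
  stainless steel: σ_y = 445.0 MPa, ρ = 7860 kg/m³
  aluminum alloy: σ_y = 252.0 MPa, ρ = 2840 kg/m³
  maraging steel: M = 226 kN·m/kg
  aluminum alloy: M = 88.7 kN·m/kg
  stainless steel: M = 56.6 kN·m/kg
  gray cast iron: M = 27.0 kN·m/kg
Maraging steel has the largest M.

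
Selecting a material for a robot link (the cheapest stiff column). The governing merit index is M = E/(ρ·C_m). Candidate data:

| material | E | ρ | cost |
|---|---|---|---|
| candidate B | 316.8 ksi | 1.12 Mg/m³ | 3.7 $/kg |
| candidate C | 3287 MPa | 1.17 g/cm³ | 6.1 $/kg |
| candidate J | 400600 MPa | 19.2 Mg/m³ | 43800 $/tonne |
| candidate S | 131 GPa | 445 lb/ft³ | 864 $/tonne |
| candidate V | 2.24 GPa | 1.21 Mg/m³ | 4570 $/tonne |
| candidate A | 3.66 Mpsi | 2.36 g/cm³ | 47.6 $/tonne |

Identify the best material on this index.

candidate A

In SI units:
  candidate B: E = 2.184 GPa, ρ = 1120 kg/m³, cost = 3.700 $/kg
  candidate C: E = 3.287 GPa, ρ = 1170 kg/m³, cost = 6.100 $/kg
  candidate J: E = 400.6 GPa, ρ = 19200 kg/m³, cost = 43.80 $/kg
  candidate S: E = 131.0 GPa, ρ = 7128 kg/m³, cost = 0.8640 $/kg
  candidate V: E = 2.240 GPa, ρ = 1210 kg/m³, cost = 4.570 $/kg
  candidate A: E = 25.23 GPa, ρ = 2360 kg/m³, cost = 0.04760 $/kg
  candidate A: M = 225 MN·m per $
  candidate S: M = 21.3 MN·m per $
  candidate B: M = 0.527 MN·m per $
  candidate J: M = 0.476 MN·m per $
  candidate C: M = 0.461 MN·m per $
  candidate V: M = 0.405 MN·m per $
The maximum is for candidate A.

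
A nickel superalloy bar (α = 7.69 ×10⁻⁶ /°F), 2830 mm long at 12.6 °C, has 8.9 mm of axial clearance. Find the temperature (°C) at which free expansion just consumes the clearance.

α = 7.69×10⁻⁶/°F × 9/5 = 13.8×10⁻⁶/K.
α·L₀·ΔT = 8.9 mm ⇒ ΔT = 8.9 / (13.8×10⁻⁶ × 2830.0) = 227.2 K.
T = 12.6 + 227.2 = 239.8 °C.

240 °C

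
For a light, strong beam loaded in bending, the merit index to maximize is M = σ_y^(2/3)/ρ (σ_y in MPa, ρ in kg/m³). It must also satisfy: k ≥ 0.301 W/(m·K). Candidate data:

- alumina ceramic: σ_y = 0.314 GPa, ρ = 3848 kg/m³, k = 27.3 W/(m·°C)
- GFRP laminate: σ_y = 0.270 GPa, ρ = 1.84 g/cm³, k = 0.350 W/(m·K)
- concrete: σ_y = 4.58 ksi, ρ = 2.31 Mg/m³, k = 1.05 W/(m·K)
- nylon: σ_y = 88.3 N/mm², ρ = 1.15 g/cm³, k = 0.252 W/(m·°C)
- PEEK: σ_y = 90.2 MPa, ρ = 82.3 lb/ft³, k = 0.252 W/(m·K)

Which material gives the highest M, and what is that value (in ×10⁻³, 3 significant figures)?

GFRP laminate, M = 22.7×10⁻³

Screen on constraints: k ≥ 0.301 W/(m·K). Survivors: alumina ceramic, GFRP laminate, concrete.
Convert each candidate to consistent units, then evaluate M:
  alumina ceramic: σ_y = 314.0 MPa, ρ = 3848 kg/m³
  GFRP laminate: σ_y = 270.0 MPa, ρ = 1840 kg/m³
  concrete: σ_y = 31.58 MPa, ρ = 2310 kg/m³
  GFRP laminate: M = 22.7×10⁻³
  alumina ceramic: M = 12.0×10⁻³
  concrete: M = 4.32×10⁻³
GFRP laminate has the largest M.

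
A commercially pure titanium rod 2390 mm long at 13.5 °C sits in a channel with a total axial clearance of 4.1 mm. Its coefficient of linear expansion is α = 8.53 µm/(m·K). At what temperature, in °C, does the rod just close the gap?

215 °C

α·L₀·ΔT = 4.1 mm ⇒ ΔT = 4.1 / (8.53×10⁻⁶ × 2390.0) = 201.1 K.
T = 13.5 + 201.1 = 214.6 °C.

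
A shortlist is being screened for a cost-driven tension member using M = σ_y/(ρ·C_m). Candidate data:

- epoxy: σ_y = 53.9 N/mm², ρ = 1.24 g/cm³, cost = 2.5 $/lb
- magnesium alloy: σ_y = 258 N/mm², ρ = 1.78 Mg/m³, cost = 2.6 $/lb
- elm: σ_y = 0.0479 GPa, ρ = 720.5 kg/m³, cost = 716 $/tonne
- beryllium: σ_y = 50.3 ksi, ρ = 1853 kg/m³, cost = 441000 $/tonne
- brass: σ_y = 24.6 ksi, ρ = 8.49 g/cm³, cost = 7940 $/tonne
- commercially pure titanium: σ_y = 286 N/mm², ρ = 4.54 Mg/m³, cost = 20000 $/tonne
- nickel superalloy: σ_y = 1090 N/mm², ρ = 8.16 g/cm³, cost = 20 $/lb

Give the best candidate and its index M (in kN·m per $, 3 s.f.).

elm, M = 92.9 kN·m per $

Convert each candidate to consistent units, then evaluate M:
  epoxy: σ_y = 53.90 MPa, ρ = 1240 kg/m³, cost = 5.511 $/kg
  magnesium alloy: σ_y = 258.0 MPa, ρ = 1780 kg/m³, cost = 5.732 $/kg
  elm: σ_y = 47.90 MPa, ρ = 720.5 kg/m³, cost = 0.7160 $/kg
  beryllium: σ_y = 346.8 MPa, ρ = 1853 kg/m³, cost = 441.0 $/kg
  brass: σ_y = 169.6 MPa, ρ = 8490 kg/m³, cost = 7.940 $/kg
  commercially pure titanium: σ_y = 286.0 MPa, ρ = 4540 kg/m³, cost = 20.00 $/kg
  nickel superalloy: σ_y = 1090 MPa, ρ = 8160 kg/m³, cost = 44.09 $/kg
  elm: M = 92.9 kN·m per $
  magnesium alloy: M = 25.3 kN·m per $
  epoxy: M = 7.89 kN·m per $
  commercially pure titanium: M = 3.15 kN·m per $
  nickel superalloy: M = 3.03 kN·m per $
  brass: M = 2.52 kN·m per $
  beryllium: M = 0.424 kN·m per $
Elm has the largest M.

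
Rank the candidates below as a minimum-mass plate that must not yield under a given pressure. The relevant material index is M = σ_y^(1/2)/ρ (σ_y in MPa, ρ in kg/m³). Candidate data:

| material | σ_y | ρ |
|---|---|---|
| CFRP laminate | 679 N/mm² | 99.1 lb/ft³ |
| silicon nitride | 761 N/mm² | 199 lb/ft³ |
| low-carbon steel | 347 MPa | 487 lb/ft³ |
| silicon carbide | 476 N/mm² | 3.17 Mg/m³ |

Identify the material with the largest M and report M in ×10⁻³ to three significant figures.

Convert each candidate to consistent units, then evaluate M:
  CFRP laminate: σ_y = 679.0 MPa, ρ = 1587 kg/m³
  silicon nitride: σ_y = 761.0 MPa, ρ = 3188 kg/m³
  low-carbon steel: σ_y = 347.0 MPa, ρ = 7801 kg/m³
  silicon carbide: σ_y = 476.0 MPa, ρ = 3170 kg/m³
  CFRP laminate: M = 16.4×10⁻³
  silicon nitride: M = 8.65×10⁻³
  silicon carbide: M = 6.88×10⁻³
  low-carbon steel: M = 2.39×10⁻³
Highest index: CFRP laminate.

CFRP laminate, M = 16.4×10⁻³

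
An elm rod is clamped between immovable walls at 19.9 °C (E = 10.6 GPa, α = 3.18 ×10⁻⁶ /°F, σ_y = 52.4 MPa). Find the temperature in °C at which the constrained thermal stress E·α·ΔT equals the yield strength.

α = 3.18×10⁻⁶/°F × 9/5 = 5.72×10⁻⁶/K.
E·α·ΔT = 52.40 MPa ⇒ ΔT = 52.40 / (10.60×10³ × 5.72×10⁻⁶) = 863.6 K.
T = 19.9 + 863.6 = 883.5 °C.

884 °C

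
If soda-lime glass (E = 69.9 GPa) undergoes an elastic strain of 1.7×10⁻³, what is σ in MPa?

119 MPa

σ = E·ε = 69900 MPa × 1.7×10⁻³ = 119 MPa.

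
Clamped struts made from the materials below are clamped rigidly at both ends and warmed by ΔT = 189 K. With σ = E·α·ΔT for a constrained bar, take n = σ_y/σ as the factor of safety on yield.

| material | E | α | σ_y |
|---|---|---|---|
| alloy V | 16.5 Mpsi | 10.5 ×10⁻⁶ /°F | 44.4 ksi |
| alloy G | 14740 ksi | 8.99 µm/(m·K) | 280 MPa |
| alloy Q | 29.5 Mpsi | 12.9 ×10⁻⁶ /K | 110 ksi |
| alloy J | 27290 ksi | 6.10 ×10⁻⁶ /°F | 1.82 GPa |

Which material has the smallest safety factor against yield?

alloy V

Per material, after unit conversion:
  alloy V: E = 113.8, α = 18.9, σ_y = 306.1 → σ = 406 MPa, n = 0.753
  alloy G: E = 101.6, α = 8.99, σ_y = 280.0 → σ = 173 MPa, n = 1.62
  alloy Q: E = 203.4, α = 12.9, σ_y = 758.4 → σ = 496 MPa, n = 1.53
  alloy J: E = 188.2, α = 11.0, σ_y = 1820 → σ = 390 MPa, n = 4.66
The minimum is alloy V at n = 0.753.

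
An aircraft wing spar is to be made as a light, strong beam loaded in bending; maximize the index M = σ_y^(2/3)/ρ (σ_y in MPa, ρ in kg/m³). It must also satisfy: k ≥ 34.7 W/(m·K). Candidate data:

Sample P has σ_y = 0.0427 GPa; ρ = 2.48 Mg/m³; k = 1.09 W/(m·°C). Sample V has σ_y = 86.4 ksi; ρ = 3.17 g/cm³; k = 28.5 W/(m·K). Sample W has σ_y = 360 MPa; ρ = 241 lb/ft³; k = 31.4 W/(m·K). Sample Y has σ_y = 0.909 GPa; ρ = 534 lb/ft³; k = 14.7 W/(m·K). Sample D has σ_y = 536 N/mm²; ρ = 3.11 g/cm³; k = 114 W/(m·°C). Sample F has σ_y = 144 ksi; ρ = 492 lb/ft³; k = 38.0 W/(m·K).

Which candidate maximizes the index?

sample D

Screen on constraints: k ≥ 34.7 W/(m·K). Survivors: sample D, sample F.
In SI units:
  sample D: σ_y = 536.0 MPa, ρ = 3110 kg/m³
  sample F: σ_y = 992.8 MPa, ρ = 7881 kg/m³
  sample D: M = 21.2×10⁻³
  sample F: M = 12.6×10⁻³
Sample D ranks first.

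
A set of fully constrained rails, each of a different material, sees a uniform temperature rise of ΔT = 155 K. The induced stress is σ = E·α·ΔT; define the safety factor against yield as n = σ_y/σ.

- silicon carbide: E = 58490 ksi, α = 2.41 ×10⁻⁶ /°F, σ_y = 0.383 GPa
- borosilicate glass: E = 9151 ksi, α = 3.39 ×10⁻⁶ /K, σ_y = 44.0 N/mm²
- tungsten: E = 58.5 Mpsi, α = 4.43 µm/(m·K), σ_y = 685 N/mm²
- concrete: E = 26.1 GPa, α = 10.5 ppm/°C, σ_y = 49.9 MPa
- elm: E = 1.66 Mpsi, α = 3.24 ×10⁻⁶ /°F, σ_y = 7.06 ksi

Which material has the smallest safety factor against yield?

concrete

Converting E to GPa, α to ×10⁻⁶/K, σ_y to MPa, then σ and n for each:
  silicon carbide: E = 403.3, α = 4.34, σ_y = 383.0 → σ = 271 MPa, n = 1.41
  borosilicate glass: E = 63.09, α = 3.39, σ_y = 44.00 → σ = 33.2 MPa, n = 1.33
  tungsten: E = 403.3, α = 4.43, σ_y = 685.0 → σ = 277 MPa, n = 2.47
  concrete: E = 26.10, α = 10.5, σ_y = 49.90 → σ = 42.5 MPa, n = 1.17
  elm: E = 11.45, α = 5.83, σ_y = 48.68 → σ = 10.3 MPa, n = 4.70
Concrete has the lowest safety factor, n = 1.17.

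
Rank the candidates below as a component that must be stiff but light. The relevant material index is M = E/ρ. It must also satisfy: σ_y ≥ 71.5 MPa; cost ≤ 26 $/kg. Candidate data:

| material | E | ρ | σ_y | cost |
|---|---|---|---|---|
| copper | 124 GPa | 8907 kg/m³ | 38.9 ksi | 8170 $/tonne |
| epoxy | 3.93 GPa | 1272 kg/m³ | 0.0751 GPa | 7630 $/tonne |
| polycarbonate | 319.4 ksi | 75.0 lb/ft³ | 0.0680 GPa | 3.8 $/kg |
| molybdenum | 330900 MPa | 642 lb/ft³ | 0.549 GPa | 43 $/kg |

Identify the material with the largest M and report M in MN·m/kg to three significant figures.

Screen on constraints: σ_y ≥ 71.5 MPa; cost ≤ 26 $/kg. Survivors: copper, epoxy.
Normalizing units and computing the index:
  copper: E = 124.0 GPa, ρ = 8907 kg/m³
  epoxy: E = 3.930 GPa, ρ = 1272 kg/m³
  copper: M = 13.9 MN·m/kg
  epoxy: M = 3.09 MN·m/kg
Copper has the largest M.

copper, M = 13.9 MN·m/kg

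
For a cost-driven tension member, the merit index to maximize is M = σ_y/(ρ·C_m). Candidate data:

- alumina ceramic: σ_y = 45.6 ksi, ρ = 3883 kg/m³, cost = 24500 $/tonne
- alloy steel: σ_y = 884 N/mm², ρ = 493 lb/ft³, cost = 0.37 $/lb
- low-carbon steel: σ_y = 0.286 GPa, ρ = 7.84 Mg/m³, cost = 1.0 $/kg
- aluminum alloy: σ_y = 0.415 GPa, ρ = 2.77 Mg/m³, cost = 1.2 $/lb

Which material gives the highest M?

After converting to SI:
  alumina ceramic: σ_y = 314.4 MPa, ρ = 3883 kg/m³, cost = 24.50 $/kg
  alloy steel: σ_y = 884.0 MPa, ρ = 7897 kg/m³, cost = 0.8157 $/kg
  low-carbon steel: σ_y = 286.0 MPa, ρ = 7840 kg/m³, cost = 1.000 $/kg
  aluminum alloy: σ_y = 415.0 MPa, ρ = 2770 kg/m³, cost = 2.646 $/kg
  alloy steel: M = 137 kN·m per $
  aluminum alloy: M = 56.6 kN·m per $
  low-carbon steel: M = 36.5 kN·m per $
  alumina ceramic: M = 3.30 kN·m per $
Alloy steel has the largest M.

alloy steel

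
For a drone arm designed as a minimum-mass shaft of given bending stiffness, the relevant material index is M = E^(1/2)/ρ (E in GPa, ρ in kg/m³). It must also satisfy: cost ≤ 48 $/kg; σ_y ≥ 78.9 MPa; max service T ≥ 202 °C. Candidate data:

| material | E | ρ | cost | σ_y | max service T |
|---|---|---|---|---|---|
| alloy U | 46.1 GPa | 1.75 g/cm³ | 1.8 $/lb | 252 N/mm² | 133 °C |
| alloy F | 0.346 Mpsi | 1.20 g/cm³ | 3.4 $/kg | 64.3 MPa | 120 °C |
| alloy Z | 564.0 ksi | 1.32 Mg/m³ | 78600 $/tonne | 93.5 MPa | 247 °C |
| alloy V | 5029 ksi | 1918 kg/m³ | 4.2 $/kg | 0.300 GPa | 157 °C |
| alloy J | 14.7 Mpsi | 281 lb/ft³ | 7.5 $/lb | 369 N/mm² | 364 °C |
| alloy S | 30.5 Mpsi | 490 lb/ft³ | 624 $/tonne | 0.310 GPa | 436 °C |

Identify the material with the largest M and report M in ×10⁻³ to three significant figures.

Screen on constraints: cost ≤ 48 $/kg; σ_y ≥ 78.9 MPa; max service T ≥ 202 °C. Survivors: alloy J, alloy S.
Normalizing units and computing the index:
  alloy J: E = 101.4 GPa, ρ = 4501 kg/m³
  alloy S: E = 210.3 GPa, ρ = 7849 kg/m³
  alloy J: M = 2.24×10⁻³
  alloy S: M = 1.85×10⁻³
Alloy J has the largest M.

alloy J, M = 2.24×10⁻³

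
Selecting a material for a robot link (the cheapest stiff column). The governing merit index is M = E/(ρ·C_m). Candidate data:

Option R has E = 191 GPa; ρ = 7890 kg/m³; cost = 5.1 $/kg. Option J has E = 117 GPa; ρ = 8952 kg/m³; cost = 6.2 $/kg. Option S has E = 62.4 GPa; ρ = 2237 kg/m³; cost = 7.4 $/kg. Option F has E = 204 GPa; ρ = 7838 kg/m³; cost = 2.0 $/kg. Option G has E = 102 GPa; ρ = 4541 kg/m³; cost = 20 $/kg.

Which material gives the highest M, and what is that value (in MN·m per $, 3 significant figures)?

Evaluate M for each candidate:
  option F: M = 13.0 MN·m per $
  option R: M = 4.75 MN·m per $
  option S: M = 3.77 MN·m per $
  option J: M = 2.11 MN·m per $
  option G: M = 1.12 MN·m per $
Option F has the largest M.

option F, M = 13.0 MN·m per $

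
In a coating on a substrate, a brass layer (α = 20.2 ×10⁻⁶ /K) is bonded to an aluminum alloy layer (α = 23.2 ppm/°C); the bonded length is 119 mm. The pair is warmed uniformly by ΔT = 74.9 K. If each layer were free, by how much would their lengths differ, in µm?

26.7 µm

Δα = |20.2 − 23.2|×10⁻⁶/K = 3.00×10⁻⁶/K.
ΔL_mismatch = Δα·L·ΔT = 3.00×10⁻⁶ × 119.0 mm × 74.9 K = 26.7 µm.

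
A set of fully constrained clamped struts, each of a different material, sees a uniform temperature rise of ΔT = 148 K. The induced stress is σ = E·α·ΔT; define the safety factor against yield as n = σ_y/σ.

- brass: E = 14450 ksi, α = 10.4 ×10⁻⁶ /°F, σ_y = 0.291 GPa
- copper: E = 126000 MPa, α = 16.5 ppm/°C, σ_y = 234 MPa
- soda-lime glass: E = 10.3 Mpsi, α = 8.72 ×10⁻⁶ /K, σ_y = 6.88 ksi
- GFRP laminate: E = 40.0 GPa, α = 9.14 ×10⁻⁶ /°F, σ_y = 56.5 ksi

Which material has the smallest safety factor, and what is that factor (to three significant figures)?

In consistent units (E in GPa, α in ×10⁻⁶/K, σ_y in MPa):
  brass: E = 99.63, α = 18.7, σ_y = 291.0 → σ = 276 MPa, n = 1.05
  copper: E = 126.0, α = 16.5, σ_y = 234.0 → σ = 308 MPa, n = 0.761
  soda-lime glass: E = 71.02, α = 8.72, σ_y = 47.44 → σ = 91.7 MPa, n = 0.518
  GFRP laminate: E = 40.00, α = 16.5, σ_y = 389.6 → σ = 97.4 MPa, n = 4.00
Smallest n: soda-lime glass with n = 0.518.

soda-lime glass, n = 0.518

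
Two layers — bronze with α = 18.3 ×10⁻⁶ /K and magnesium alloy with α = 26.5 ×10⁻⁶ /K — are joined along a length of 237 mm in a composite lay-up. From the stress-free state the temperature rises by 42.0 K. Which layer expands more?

magnesium alloy

α(bronze) = 18.3×10⁻⁶/K vs α(magnesium alloy) = 26.5×10⁻⁶/K.
Higher α expands more for the same ΔT: magnesium alloy.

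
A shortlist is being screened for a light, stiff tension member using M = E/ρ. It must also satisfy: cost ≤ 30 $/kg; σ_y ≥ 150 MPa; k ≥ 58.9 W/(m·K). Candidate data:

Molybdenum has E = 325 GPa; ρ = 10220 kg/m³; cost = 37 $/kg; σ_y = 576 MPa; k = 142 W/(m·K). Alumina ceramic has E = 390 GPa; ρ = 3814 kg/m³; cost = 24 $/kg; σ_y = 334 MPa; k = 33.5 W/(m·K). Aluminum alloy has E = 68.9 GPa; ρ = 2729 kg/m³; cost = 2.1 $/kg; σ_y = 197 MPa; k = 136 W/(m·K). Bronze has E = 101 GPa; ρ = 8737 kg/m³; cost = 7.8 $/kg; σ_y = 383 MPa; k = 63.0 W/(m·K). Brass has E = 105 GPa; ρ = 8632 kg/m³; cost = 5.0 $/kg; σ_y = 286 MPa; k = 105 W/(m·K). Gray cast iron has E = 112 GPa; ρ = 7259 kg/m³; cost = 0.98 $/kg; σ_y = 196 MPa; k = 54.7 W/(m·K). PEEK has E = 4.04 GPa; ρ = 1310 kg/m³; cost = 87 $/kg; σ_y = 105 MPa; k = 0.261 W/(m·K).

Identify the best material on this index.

Screen on constraints: cost ≤ 30 $/kg; σ_y ≥ 150 MPa; k ≥ 58.9 W/(m·K). Survivors: aluminum alloy, bronze, brass.
Computing M directly (units already consistent):
  aluminum alloy: M = 25.2 MN·m/kg
  brass: M = 12.2 MN·m/kg
  bronze: M = 11.6 MN·m/kg
Aluminum alloy ranks first.

aluminum alloy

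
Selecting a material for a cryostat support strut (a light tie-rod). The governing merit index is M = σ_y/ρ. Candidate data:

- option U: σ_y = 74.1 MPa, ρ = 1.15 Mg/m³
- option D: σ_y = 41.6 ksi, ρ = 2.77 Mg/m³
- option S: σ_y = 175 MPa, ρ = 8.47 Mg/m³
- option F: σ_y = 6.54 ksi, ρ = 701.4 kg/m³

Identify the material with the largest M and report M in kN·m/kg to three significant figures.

Normalizing units and computing the index:
  option U: σ_y = 74.10 MPa, ρ = 1150 kg/m³
  option D: σ_y = 286.8 MPa, ρ = 2770 kg/m³
  option S: σ_y = 175.0 MPa, ρ = 8470 kg/m³
  option F: σ_y = 45.09 MPa, ρ = 701.4 kg/m³
  option D: M = 104 kN·m/kg
  option U: M = 64.4 kN·m/kg
  option F: M = 64.3 kN·m/kg
  option S: M = 20.7 kN·m/kg
The maximum is for option D.

option D, M = 104 kN·m/kg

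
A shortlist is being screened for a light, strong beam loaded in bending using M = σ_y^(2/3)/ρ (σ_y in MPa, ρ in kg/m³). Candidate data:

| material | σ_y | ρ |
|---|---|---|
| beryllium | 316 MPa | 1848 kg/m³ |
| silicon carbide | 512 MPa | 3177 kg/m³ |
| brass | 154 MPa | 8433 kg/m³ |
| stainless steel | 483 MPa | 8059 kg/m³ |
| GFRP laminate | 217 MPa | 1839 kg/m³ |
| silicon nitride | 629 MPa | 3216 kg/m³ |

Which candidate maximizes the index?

beryllium

Per-candidate index values:
  beryllium: M = 25.1×10⁻³
  silicon nitride: M = 22.8×10⁻³
  silicon carbide: M = 20.1×10⁻³
  GFRP laminate: M = 19.6×10⁻³
  stainless steel: M = 7.64×10⁻³
  brass: M = 3.41×10⁻³
The maximum is for beryllium.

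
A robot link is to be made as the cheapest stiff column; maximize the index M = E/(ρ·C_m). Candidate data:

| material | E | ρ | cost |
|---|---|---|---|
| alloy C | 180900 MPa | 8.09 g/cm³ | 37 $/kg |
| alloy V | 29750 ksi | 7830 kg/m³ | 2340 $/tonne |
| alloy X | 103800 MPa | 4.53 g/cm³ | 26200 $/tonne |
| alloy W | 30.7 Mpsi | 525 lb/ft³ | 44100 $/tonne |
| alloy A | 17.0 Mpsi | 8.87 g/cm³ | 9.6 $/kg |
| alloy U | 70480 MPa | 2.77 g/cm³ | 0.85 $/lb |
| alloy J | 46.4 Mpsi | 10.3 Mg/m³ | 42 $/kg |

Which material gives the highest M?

alloy U

After converting to SI:
  alloy C: E = 180.9 GPa, ρ = 8090 kg/m³, cost = 37.00 $/kg
  alloy V: E = 205.1 GPa, ρ = 7830 kg/m³, cost = 2.340 $/kg
  alloy X: E = 103.8 GPa, ρ = 4530 kg/m³, cost = 26.20 $/kg
  alloy W: E = 211.7 GPa, ρ = 8410 kg/m³, cost = 44.10 $/kg
  alloy A: E = 117.2 GPa, ρ = 8870 kg/m³, cost = 9.600 $/kg
  alloy U: E = 70.48 GPa, ρ = 2770 kg/m³, cost = 1.874 $/kg
  alloy J: E = 319.9 GPa, ρ = 10300 kg/m³, cost = 42.00 $/kg
  alloy U: M = 13.6 MN·m per $
  alloy V: M = 11.2 MN·m per $
  alloy A: M = 1.38 MN·m per $
  alloy X: M = 0.875 MN·m per $
  alloy J: M = 0.740 MN·m per $
  alloy C: M = 0.604 MN·m per $
  alloy W: M = 0.571 MN·m per $
Alloy U ranks first.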